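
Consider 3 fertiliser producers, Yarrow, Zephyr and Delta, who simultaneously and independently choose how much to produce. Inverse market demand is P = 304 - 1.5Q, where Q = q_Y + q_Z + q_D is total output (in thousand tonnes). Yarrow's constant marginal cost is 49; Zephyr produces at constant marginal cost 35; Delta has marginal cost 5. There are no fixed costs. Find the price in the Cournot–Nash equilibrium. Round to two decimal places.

98.25

Yarrow's profit: π_Y = (304 - 1.5Q)q_Y - (49q_Y). Setting ∂π_Y/∂q_Y = 0: 255 - 3q_Y - (3/2)(q_Z + q_D) = 0.
Zephyr's profit: π_Z = (304 - 1.5Q)q_Z - (35q_Z). Setting ∂π_Z/∂q_Z = 0: 269 - 3q_Z - (3/2)(q_Y + q_D) = 0.
Delta's profit: π_D = (304 - 1.5Q)q_D - (5q_D). Setting ∂π_D/∂q_D = 0: 299 - 3q_D - (3/2)(q_Y + q_Z) = 0.
Summing all 3 equations gives 823 − 6Q = 0, hence Q = 823/6.
Back-substituting: q_Y = (255 − 823/4)/(3/2) = 197/6, q_Z = (269 − 823/4)/(3/2) = 253/6, q_D = (299 − 823/4)/(3/2) = 373/6.
Total output Q = 823/6, so price P = 304 - (3/2)·(823/6) = 393/4.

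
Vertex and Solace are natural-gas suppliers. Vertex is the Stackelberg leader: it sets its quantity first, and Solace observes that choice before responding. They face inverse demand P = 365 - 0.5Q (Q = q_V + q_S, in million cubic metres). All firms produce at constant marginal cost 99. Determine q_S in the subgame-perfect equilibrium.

Solve by backward induction. Given q_V, the follower Solace maximises π_S = (365 - (1/2)q_V - (1/2)q_S)q_S - 99q_S.
Setting the follower's marginal profit to zero, 266 - (1/2)q_V - q_S = 0, i.e. q_S = (266 - (1/2)q_V).
Vertex substitutes q_S(q_V) into its own profit: π_V = q_V(365 - (1/2)q_V - (266 - (1/2)q_V)/2) - 99q_V = (232 - (1/4)q_V)q_V - 99q_V.
Leader FOC: 133 - (1/2)q_V = 0, so q_V = 266.
Then q_S = (266 - (1/2)·266) = 133.

133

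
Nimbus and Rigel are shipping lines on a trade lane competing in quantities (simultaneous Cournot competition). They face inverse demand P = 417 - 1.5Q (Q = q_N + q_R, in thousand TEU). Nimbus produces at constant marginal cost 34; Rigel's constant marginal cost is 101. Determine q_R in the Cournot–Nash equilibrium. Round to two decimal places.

55.33

Nimbus's profit: π_N = (417 - 1.5Q)q_N - (34q_N). Setting ∂π_N/∂q_N = 0: 383 - 3q_N - (3/2)(q_R) = 0.
Rigel's first-order condition: 316 - 3q_R - (3/2)(q_N) = 0.
Rearranging gives the reaction functions q_N = (383 - (3/2)q_R)/3 and q_R = (316 - (3/2)q_N)/3.
Solving the pair: q_N = 100, q_R = 166/3.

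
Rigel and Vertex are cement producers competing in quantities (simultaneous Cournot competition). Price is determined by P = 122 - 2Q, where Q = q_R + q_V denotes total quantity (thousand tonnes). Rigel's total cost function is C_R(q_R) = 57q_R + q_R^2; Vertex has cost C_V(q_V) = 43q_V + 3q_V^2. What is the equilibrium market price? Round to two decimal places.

92.14

Rigel's profit: π_R = (122 - 2Q)q_R - (57q_R + q_R²). Setting ∂π_R/∂q_R = 0: 65 - 6q_R - 2(q_V) = 0.
Vertex's profit: π_V = (122 - 2Q)q_V - (43q_V + 3q_V²). Setting ∂π_V/∂q_V = 0: 79 - 10q_V - 2(q_R) = 0.
Best responses: q_R = (65 - 2q_V)/6, q_V = (79 - 2q_R)/10.
Solving the pair: q_R = 123/14, q_V = 43/7.
Total output Q = 209/14, so price P = 122 - 2·(209/14) = 645/7.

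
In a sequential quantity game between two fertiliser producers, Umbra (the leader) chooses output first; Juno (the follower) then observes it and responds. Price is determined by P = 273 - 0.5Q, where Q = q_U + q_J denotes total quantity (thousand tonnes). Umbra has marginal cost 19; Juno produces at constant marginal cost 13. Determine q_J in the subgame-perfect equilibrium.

136

The follower Juno best-responds to any q_U: π_J = (273 - 0.5Q)q_J - 13q_J.
Setting the follower's marginal profit to zero, 260 - (1/2)q_U - q_J = 0, i.e. q_J = (260 - (1/2)q_U).
The leader anticipates this reaction. Substituting into P = 273 - 0.5Q gives P = 143 - (1/4)q_U, so π_U = (143 - (1/4)q_U)q_U - 19q_U.
The leader's first-order condition 124 - (1/2)q_U = 0 yields q_U = 248.
Then q_J = (260 - (1/2)·248) = 136.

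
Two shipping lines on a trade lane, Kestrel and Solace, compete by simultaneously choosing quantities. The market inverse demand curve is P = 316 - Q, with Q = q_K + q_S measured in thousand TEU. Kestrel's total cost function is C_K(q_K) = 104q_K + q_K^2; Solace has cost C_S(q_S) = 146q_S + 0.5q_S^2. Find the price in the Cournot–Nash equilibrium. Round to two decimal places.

231.09

Kestrel's profit: π_K = (316 - Q)q_K - (104q_K + q_K²). Setting ∂π_K/∂q_K = 0: 212 - 4q_K - (q_S) = 0.
Solace's first-order condition: 170 - 3q_S - (q_K) = 0.
So q_K = (212 - q_S)/4 and q_S = (170 - q_K)/3.
Substituting one into the other gives q_K = 466/11 and q_S = 468/11.
Total output Q = 934/11, so price P = 316 - 934/11 = 231.0909.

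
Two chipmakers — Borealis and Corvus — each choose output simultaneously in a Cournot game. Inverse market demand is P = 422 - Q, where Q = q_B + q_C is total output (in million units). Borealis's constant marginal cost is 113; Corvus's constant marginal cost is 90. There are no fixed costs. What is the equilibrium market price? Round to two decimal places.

208.33

Borealis's profit: π_B = (422 - Q)q_B - (113q_B). Setting ∂π_B/∂q_B = 0: 309 - 2q_B - (q_C) = 0.
Corvus's first-order condition: 332 - 2q_C - (q_B) = 0.
So q_B = (309 - q_C)/2 and q_C = (332 - q_B)/2.
Substituting one into the other gives q_B = 286/3 and q_C = 355/3.
Total output Q = 641/3, so price P = 422 - 641/3 = 625/3.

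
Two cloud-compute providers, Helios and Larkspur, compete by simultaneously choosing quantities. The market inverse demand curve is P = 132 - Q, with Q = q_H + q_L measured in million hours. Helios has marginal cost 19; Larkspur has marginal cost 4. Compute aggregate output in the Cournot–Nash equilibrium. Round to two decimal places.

Helios's profit: π_H = (132 - Q)q_H - (19q_H). Setting ∂π_H/∂q_H = 0: 113 - 2q_H - (q_L) = 0.
Larkspur's first-order condition: 128 - 2q_L - (q_H) = 0.
So q_H = (113 - q_L)/2 and q_L = (128 - q_H)/2.
Solving the pair: q_H = 98/3, q_L = 143/3.
Total output Q = 98/3 + 143/3 = 241/3.

80.33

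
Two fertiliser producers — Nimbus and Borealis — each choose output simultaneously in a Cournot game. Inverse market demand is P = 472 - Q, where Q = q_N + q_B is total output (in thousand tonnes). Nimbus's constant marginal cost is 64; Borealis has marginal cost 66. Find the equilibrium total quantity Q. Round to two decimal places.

Nimbus's profit: π_N = (472 - Q)q_N - (64q_N). Setting ∂π_N/∂q_N = 0: 408 - 2q_N - (q_B) = 0.
Borealis's first-order condition: 406 - 2q_B - (q_N) = 0.
Rearranging gives the reaction functions q_N = (408 - q_B)/2 and q_B = (406 - q_N)/2.
Substituting one into the other gives q_N = 410/3 and q_B = 404/3.
Total output Q = 410/3 + 404/3 = 814/3.

271.33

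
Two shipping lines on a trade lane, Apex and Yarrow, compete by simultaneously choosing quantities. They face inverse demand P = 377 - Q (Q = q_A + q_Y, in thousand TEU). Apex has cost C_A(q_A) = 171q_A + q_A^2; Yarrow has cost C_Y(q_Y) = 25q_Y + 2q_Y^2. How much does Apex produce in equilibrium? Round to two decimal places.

38.43

Apex's profit: π_A = (377 - Q)q_A - (171q_A + q_A²). Setting ∂π_A/∂q_A = 0: 206 - 4q_A - (q_Y) = 0.
Yarrow's first-order condition: 352 - 6q_Y - (q_A) = 0.
So q_A = (206 - q_Y)/4 and q_Y = (352 - q_A)/6.
Substituting one into the other gives q_A = 884/23 and q_Y = 1202/23.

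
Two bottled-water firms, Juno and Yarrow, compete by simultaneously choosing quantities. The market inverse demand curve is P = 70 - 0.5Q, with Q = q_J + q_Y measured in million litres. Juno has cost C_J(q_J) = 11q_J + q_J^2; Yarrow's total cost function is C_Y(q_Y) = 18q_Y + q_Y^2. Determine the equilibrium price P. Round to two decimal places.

54.14

Juno's profit: π_J = (70 - 0.5Q)q_J - (11q_J + q_J²). Setting ∂π_J/∂q_J = 0: 59 - 3q_J - (1/2)(q_Y) = 0.
Yarrow's profit: π_Y = (70 - 0.5Q)q_Y - (18q_Y + q_Y²). Setting ∂π_Y/∂q_Y = 0: 52 - 3q_Y - (1/2)(q_J) = 0.
Rearranging gives the reaction functions q_J = (59 - (1/2)q_Y)/3 and q_Y = (52 - (1/2)q_J)/3.
Solving the pair: q_J = 604/35, q_Y = 506/35.
Total output Q = 222/7, so price P = 70 - (1/2)·(222/7) = 379/7.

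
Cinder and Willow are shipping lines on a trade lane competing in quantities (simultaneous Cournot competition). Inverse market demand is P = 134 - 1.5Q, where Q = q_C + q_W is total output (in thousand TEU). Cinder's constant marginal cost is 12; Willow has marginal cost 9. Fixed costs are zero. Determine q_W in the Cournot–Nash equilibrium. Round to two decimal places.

28.44

Cinder's profit: π_C = (134 - 1.5Q)q_C - (12q_C). Setting ∂π_C/∂q_C = 0: 122 - 3q_C - (3/2)(q_W) = 0.
Willow's profit: π_W = (134 - 1.5Q)q_W - (9q_W). Setting ∂π_W/∂q_W = 0: 125 - 3q_W - (3/2)(q_C) = 0.
Rearranging gives the reaction functions q_C = (122 - (3/2)q_W)/3 and q_W = (125 - (3/2)q_C)/3.
Solving the pair: q_C = 238/9, q_W = 256/9.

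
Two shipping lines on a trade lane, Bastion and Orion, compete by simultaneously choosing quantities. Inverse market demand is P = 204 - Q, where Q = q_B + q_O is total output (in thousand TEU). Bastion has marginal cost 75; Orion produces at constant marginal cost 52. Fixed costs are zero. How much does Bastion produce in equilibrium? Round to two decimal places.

35.33

Bastion's profit: π_B = (204 - Q)q_B - (75q_B). Setting ∂π_B/∂q_B = 0: 129 - 2q_B - (q_O) = 0.
Orion's first-order condition: 152 - 2q_O - (q_B) = 0.
Rearranging gives the reaction functions q_B = (129 - q_O)/2 and q_O = (152 - q_B)/2.
Solving the pair: q_B = 106/3, q_O = 175/3.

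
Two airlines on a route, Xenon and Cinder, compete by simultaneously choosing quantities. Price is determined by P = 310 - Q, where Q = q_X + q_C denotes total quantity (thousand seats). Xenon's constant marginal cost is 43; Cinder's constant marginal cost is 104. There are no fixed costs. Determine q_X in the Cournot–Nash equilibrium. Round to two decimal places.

109.33

Xenon's profit: π_X = (310 - Q)q_X - (43q_X). Setting ∂π_X/∂q_X = 0: 267 - 2q_X - (q_C) = 0.
Cinder's first-order condition: 206 - 2q_C - (q_X) = 0.
So q_X = (267 - q_C)/2 and q_C = (206 - q_X)/2.
Solving the pair: q_X = 328/3, q_C = 145/3.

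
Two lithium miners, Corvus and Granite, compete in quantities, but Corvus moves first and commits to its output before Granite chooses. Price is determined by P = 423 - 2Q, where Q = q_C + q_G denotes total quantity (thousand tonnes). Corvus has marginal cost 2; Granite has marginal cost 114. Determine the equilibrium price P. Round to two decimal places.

135.25

The follower Granite best-responds to any q_C: π_G = (423 - 2Q)q_G - 114q_G.
∂π_G/∂q_G = 309 - 2q_C - 4q_G = 0 gives the reaction function q_G = (309 - 2q_C)/4.
Corvus substitutes q_G(q_C) into its own profit: π_C = q_C(423 - 2q_C - (309 - 2q_C)/2) - 2q_C = (537/2 - q_C)q_C - 2q_C.
Maximising: ∂π_C/∂q_C = 533/2 - 2q_C = 0, giving q_C = 533/4.
Then q_G = (309 - 2·(533/4))/4 = 85/8.
Total output Q = 1151/8, so price P = 423 - 2·(1151/8) = 541/4.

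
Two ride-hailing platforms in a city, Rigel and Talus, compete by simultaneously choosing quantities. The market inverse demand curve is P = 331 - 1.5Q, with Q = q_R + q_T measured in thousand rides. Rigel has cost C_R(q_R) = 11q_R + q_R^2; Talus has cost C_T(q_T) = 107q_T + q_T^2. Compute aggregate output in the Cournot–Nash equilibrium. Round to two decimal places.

83.69

Rigel's profit: π_R = (331 - 1.5Q)q_R - (11q_R + q_R²). Setting ∂π_R/∂q_R = 0: 320 - 5q_R - (3/2)(q_T) = 0.
Talus's first-order condition: 224 - 5q_T - (3/2)(q_R) = 0.
Rearranging gives the reaction functions q_R = (320 - (3/2)q_T)/5 and q_T = (224 - (3/2)q_R)/5.
Solving the pair: q_R = 55.5604, q_T = 28.1319.
Total output Q = 55.5604 + 28.1319 = 1088/13.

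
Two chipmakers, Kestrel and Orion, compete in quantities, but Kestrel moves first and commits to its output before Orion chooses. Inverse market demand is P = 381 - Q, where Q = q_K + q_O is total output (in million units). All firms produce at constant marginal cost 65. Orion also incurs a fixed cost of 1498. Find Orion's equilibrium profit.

Solve by backward induction. Given q_K, the follower Orion maximises π_O = (381 - q_K - q_O)q_O - 65q_O.
Follower FOC: 316 - q_K - 2q_O = 0, so q_O(q_K) = (316 - q_K)/2.
Kestrel substitutes q_O(q_K) into its own profit: π_K = q_K(381 - q_K - (316 - q_K)/2) - 65q_K = (223 - (1/2)q_K)q_K - 65q_K.
Leader FOC: 158 - q_K = 0, so q_K = 158.
Then q_O = (316 - 158)/2 = 79.
Price P = 381 - 237 = 144.
Orion's profit: (144 - 65)·79 - 1498 = 4743.

4743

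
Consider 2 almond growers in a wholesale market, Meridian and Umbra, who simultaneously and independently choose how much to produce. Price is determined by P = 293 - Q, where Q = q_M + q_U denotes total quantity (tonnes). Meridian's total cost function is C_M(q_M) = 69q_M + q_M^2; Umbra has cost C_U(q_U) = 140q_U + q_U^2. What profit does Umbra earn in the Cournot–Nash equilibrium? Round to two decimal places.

1338.17

Meridian's profit: π_M = (293 - Q)q_M - (69q_M + q_M²). Setting ∂π_M/∂q_M = 0: 224 - 4q_M - (q_U) = 0.
Umbra's profit: π_U = (293 - Q)q_U - (140q_U + q_U²). Setting ∂π_U/∂q_U = 0: 153 - 4q_U - (q_M) = 0.
Rearranging gives the reaction functions q_M = (224 - q_U)/4 and q_U = (153 - q_M)/4.
Solving the pair: q_M = 743/15, q_U = 388/15.
Price P = 293 - 377/5 = 1088/5.
Umbra's profit: (1088/5)·(388/15) - 140·(388/15) - (388/15)² = 1338.1689.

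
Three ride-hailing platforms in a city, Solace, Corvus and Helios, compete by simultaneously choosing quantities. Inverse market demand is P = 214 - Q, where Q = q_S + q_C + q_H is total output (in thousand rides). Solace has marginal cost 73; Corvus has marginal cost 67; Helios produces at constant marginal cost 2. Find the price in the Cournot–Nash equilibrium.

89

Solace's profit: π_S = (214 - Q)q_S - (73q_S). Setting ∂π_S/∂q_S = 0: 141 - 2q_S - (q_C + q_H) = 0.
Corvus's profit: π_C = (214 - Q)q_C - (67q_C). Setting ∂π_C/∂q_C = 0: 147 - 2q_C - (q_S + q_H) = 0.
Helios's first-order condition: 212 - 2q_H - (q_S + q_C) = 0.
Summing all 3 equations gives 500 − 4Q = 0, hence Q = 125.
Back-substituting: q_S = (141 − 125) = 16, q_C = (147 − 125) = 22, q_H = (212 − 125) = 87.
Total output Q = 125, so price P = 214 - 125 = 89.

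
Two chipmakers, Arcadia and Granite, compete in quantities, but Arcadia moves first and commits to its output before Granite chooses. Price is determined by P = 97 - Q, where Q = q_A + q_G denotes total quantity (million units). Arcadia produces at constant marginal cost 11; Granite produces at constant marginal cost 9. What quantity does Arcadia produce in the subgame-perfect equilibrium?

42

Solve by backward induction. Given q_A, the follower Granite maximises π_G = (97 - q_A - q_G)q_G - 9q_G.
Follower FOC: 88 - q_A - 2q_G = 0, so q_G(q_A) = (88 - q_A)/2.
The leader anticipates this reaction. Substituting into P = 97 - Q gives P = 53 - (1/2)q_A, so π_A = (53 - (1/2)q_A)q_A - 11q_A.
The leader's first-order condition 42 - q_A = 0 yields q_A = 42.
Then q_G = (88 - 42)/2 = 23.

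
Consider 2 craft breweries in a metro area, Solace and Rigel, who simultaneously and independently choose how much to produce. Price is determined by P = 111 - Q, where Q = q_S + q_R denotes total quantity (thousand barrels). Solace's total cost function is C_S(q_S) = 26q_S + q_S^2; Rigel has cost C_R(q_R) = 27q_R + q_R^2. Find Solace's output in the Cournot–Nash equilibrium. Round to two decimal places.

Solace's profit: π_S = (111 - Q)q_S - (26q_S + q_S²). Setting ∂π_S/∂q_S = 0: 85 - 4q_S - (q_R) = 0.
Rigel's profit: π_R = (111 - Q)q_R - (27q_R + q_R²). Setting ∂π_R/∂q_R = 0: 84 - 4q_R - (q_S) = 0.
So q_S = (85 - q_R)/4 and q_R = (84 - q_S)/4.
Substituting one into the other gives q_S = 256/15 and q_R = 251/15.

17.07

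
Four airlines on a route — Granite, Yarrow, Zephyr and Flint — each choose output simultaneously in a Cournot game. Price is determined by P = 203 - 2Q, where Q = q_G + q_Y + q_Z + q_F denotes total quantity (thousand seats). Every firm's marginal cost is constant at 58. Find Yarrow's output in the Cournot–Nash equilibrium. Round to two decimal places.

Each firm earns π_i = (203 - 2Q)q_i - 58q_i.
First-order condition (treating rivals' output as given): 145 - 4q_i - 2·Σ_{j≠i} q_j = 0.
By symmetry each firm produces the same amount; substituting Σ_{j≠i} q_j = 3q_i yields q_i = 145/10 = 29/2.

14.50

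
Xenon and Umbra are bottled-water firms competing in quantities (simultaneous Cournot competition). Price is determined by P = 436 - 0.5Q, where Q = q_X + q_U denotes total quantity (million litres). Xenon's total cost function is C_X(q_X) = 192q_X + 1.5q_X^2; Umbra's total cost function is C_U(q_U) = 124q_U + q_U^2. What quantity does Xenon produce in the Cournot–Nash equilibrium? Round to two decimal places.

49.02

Xenon's profit: π_X = (436 - 0.5Q)q_X - (192q_X + (3/2)q_X²). Setting ∂π_X/∂q_X = 0: 244 - 4q_X - (1/2)(q_U) = 0.
Umbra's profit: π_U = (436 - 0.5Q)q_U - (124q_U + q_U²). Setting ∂π_U/∂q_U = 0: 312 - 3q_U - (1/2)(q_X) = 0.
Best responses: q_X = (244 - (1/2)q_U)/4, q_U = (312 - (1/2)q_X)/3.
Substituting one into the other gives q_X = 49.0213 and q_U = 95.8298.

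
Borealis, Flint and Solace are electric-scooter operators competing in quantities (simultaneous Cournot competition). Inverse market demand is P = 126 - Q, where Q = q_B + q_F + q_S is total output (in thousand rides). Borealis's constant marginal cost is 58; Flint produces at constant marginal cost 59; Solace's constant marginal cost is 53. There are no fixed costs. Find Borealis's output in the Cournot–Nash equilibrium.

Borealis's profit: π_B = (126 - Q)q_B - (58q_B). Setting ∂π_B/∂q_B = 0: 68 - 2q_B - (q_F + q_S) = 0.
Flint's profit: π_F = (126 - Q)q_F - (59q_F). Setting ∂π_F/∂q_F = 0: 67 - 2q_F - (q_B + q_S) = 0.
Solace's first-order condition: 73 - 2q_S - (q_B + q_F) = 0.
Summing all 3 equations gives 208 − 4Q = 0, hence Q = 52.
Back-substituting: q_B = (68 − 52) = 16, q_F = (67 − 52) = 15, q_S = (73 − 52) = 21.

16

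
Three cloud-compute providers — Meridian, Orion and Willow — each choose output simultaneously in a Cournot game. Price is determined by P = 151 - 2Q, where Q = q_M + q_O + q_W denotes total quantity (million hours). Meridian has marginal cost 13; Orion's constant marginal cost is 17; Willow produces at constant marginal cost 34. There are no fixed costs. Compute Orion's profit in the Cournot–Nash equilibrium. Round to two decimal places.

675.28

Meridian's profit: π_M = (151 - 2Q)q_M - (13q_M). Setting ∂π_M/∂q_M = 0: 138 - 4q_M - 2(q_O + q_W) = 0.
Orion's first-order condition: 134 - 4q_O - 2(q_M + q_W) = 0.
Willow's first-order condition: 117 - 4q_W - 2(q_M + q_O) = 0.
Adding the 3 conditions: 389 − 4Q − 4Q = 0, i.e. Q = 389/8.
Back-substituting: q_M = (138 − 389/4)/2 = 163/8, q_O = (134 − 389/4)/2 = 147/8, q_W = (117 − 389/4)/2 = 79/8.
Price P = 151 - 2·(389/8) = 215/4.
Orion's profit: (215/4 - 17)·(147/8) = 675.2813.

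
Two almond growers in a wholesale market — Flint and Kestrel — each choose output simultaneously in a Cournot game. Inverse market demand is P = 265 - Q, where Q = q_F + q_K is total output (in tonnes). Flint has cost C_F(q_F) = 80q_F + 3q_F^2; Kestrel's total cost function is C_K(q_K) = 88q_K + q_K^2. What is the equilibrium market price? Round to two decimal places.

207.13

Flint's profit: π_F = (265 - Q)q_F - (80q_F + 3q_F²). Setting ∂π_F/∂q_F = 0: 185 - 8q_F - (q_K) = 0.
Kestrel's profit: π_K = (265 - Q)q_K - (88q_K + q_K²). Setting ∂π_K/∂q_K = 0: 177 - 4q_K - (q_F) = 0.
Rearranging gives the reaction functions q_F = (185 - q_K)/8 and q_K = (177 - q_F)/4.
Solving the pair: q_F = 563/31, q_K = 1231/31.
Total output Q = 1794/31, so price P = 265 - 1794/31 = 207.1290.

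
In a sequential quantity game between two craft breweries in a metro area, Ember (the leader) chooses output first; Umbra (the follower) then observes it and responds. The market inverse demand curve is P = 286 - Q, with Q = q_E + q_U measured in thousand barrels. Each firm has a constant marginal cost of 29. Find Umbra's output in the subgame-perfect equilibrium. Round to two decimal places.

64.25

The follower Umbra best-responds to any q_E: π_U = (286 - Q)q_U - 29q_U.
Setting the follower's marginal profit to zero, 257 - q_E - 2q_U = 0, i.e. q_U = (257 - q_E)/2.
The leader anticipates this reaction. Substituting into P = 286 - Q gives P = 315/2 - (1/2)q_E, so π_E = (315/2 - (1/2)q_E)q_E - 29q_E.
The leader's first-order condition 257/2 - q_E = 0 yields q_E = 257/2.
Then q_U = (257 - 257/2)/2 = 257/4.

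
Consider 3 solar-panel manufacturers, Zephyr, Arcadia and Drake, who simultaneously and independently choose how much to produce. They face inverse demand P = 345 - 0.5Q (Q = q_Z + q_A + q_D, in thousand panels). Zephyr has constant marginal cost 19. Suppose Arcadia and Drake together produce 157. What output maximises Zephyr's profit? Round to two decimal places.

247.50

With rivals' combined output fixed at 157, Zephyr's profit is π_Z = (345 - (1/2)·157 - (1/2)q_Z)q_Z - (19q_Z) = (533/2 - (1/2)q_Z)q_Z - (19q_Z).
∂π_Z/∂q_Z = 495/2 - q_Z = 0, so q_Z = 495/2.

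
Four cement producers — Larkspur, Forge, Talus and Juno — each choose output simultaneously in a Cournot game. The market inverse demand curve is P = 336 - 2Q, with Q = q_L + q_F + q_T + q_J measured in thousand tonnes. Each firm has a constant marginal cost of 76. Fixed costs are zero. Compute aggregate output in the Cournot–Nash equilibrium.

104

Each firm earns π_i = (336 - 2Q)q_i - 76q_i.
First-order condition (treating rivals' output as given): 260 - 4q_i - 2·Σ_{j≠i} q_j = 0.
With identical firms every q_j equals q_i, so Σ_{j≠i} q_j = 3q_i and 260 = 10q_i, giving q_i = 26.
Total output Q = 26 + 26 + 26 + 26 = 104.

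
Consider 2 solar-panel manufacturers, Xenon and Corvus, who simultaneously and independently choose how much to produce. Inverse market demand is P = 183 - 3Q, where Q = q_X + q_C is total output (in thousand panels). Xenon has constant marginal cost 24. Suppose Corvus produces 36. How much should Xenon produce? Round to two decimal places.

8.50

With the rival's output fixed at 36, Xenon's profit is π_X = (183 - 3·36 - 3q_X)q_X - (24q_X) = (75 - 3q_X)q_X - (24q_X).
∂π_X/∂q_X = 51 - 6q_X = 0, so q_X = 17/2.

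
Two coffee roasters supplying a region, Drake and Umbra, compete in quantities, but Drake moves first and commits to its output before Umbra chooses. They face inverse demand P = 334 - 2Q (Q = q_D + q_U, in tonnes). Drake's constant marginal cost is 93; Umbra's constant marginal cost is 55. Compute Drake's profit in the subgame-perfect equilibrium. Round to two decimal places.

2575.56

The follower Umbra best-responds to any q_D: π_U = (334 - 2Q)q_U - 55q_U.
Setting the follower's marginal profit to zero, 279 - 2q_D - 4q_U = 0, i.e. q_U = (279 - 2q_D)/4.
Drake substitutes q_U(q_D) into its own profit: π_D = q_D(334 - 2q_D - (279 - 2q_D)/2) - 93q_D = (389/2 - q_D)q_D - 93q_D.
Leader FOC: 203/2 - 2q_D = 0, so q_D = 203/4.
Then q_U = (279 - 2·(203/4))/4 = 355/8.
Price P = 334 - 2·(761/8) = 575/4.
Drake's profit: (575/4 - 93)·(203/4) = 2575.5625.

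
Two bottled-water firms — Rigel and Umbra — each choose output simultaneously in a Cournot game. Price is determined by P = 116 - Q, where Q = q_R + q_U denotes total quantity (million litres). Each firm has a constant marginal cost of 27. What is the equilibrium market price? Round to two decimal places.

56.67

A representative firm's profit is π_i = q_i(116 - Q) - 27q_i.
Setting ∂π_i/∂q_i = 0 with rivals' quantities fixed: 89 - 2q_i - q_j = 0.
With identical firms every q_j equals q_i, so q_j = q_i and 89 = 3q_i, giving q_i = 89/3.
Total output Q = 178/3, so price P = 116 - 178/3 = 170/3.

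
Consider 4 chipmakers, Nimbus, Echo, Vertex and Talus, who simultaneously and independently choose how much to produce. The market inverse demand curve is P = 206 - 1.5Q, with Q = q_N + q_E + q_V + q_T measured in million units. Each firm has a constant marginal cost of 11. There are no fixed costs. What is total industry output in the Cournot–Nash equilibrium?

A representative firm's profit is π_i = q_i(206 - 1.5Q) - 11q_i.
Setting ∂π_i/∂q_i = 0 with rivals' quantities fixed: 195 - 3q_i - (3/2)·Σ_{j≠i} q_j = 0.
With identical firms every q_j equals q_i, so Σ_{j≠i} q_j = 3q_i and 195 = (15/2)q_i, giving q_i = 26.
Total output Q = 26 + 26 + 26 + 26 = 104.

104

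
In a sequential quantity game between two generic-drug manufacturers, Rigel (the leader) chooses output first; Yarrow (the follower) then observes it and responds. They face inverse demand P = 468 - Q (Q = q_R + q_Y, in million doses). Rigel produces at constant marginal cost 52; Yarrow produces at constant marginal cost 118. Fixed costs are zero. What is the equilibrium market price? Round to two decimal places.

172.50

Solve by backward induction. Given q_R, the follower Yarrow maximises π_Y = (468 - q_R - q_Y)q_Y - 118q_Y.
Follower FOC: 350 - q_R - 2q_Y = 0, so q_Y(q_R) = (350 - q_R)/2.
Rigel substitutes q_Y(q_R) into its own profit: π_R = q_R(468 - q_R - (350 - q_R)/2) - 52q_R = (293 - (1/2)q_R)q_R - 52q_R.
The leader's first-order condition 241 - q_R = 0 yields q_R = 241.
Then q_Y = (350 - 241)/2 = 109/2.
Total output Q = 591/2, so price P = 468 - 591/2 = 345/2.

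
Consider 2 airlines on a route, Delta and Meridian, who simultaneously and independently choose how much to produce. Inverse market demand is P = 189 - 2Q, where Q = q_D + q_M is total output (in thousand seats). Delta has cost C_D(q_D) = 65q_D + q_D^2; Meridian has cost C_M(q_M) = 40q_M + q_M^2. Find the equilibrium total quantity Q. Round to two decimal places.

34.13

Delta's profit: π_D = (189 - 2Q)q_D - (65q_D + q_D²). Setting ∂π_D/∂q_D = 0: 124 - 6q_D - 2(q_M) = 0.
Meridian's profit: π_M = (189 - 2Q)q_M - (40q_M + q_M²). Setting ∂π_M/∂q_M = 0: 149 - 6q_M - 2(q_D) = 0.
So q_D = (124 - 2q_M)/6 and q_M = (149 - 2q_D)/6.
Solving the pair: q_D = 223/16, q_M = 323/16.
Total output Q = 223/16 + 323/16 = 273/8.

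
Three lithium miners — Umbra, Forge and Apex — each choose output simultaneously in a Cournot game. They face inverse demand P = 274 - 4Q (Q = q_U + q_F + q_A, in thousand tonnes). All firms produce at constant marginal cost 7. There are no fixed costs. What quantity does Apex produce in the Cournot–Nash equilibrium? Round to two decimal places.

16.69

A representative firm's profit is π_i = q_i(274 - 4Q) - 7q_i.
Setting ∂π_i/∂q_i = 0 with rivals' quantities fixed: 267 - 8q_i - 4·Σ_{j≠i} q_j = 0.
By symmetry each firm produces the same amount; substituting Σ_{j≠i} q_j = 2q_i yields q_i = 267/16.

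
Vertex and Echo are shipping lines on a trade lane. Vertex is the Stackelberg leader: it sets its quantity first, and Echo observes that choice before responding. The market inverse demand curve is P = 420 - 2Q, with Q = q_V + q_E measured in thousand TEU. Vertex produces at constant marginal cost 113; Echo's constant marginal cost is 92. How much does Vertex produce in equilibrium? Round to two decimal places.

Solve by backward induction. Given q_V, the follower Echo maximises π_E = (420 - 2q_V - 2q_E)q_E - 92q_E.
Follower FOC: 328 - 2q_V - 4q_E = 0, so q_E(q_V) = (328 - 2q_V)/4.
Vertex substitutes q_E(q_V) into its own profit: π_V = q_V(420 - 2q_V - (328 - 2q_V)/2) - 113q_V = (256 - q_V)q_V - 113q_V.
The leader's first-order condition 143 - 2q_V = 0 yields q_V = 143/2.
Then q_E = (328 - 2·(143/2))/4 = 185/4.

71.50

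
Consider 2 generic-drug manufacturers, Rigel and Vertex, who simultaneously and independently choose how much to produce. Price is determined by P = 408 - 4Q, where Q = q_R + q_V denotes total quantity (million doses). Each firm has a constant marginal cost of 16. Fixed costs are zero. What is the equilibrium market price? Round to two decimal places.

A representative firm's profit is π_i = q_i(408 - 4Q) - 16q_i.
Setting ∂π_i/∂q_i = 0 with rivals' quantities fixed: 392 - 8q_i - 4q_j = 0.
With identical firms every q_j equals q_i, so q_j = q_i and 392 = 12q_i, giving q_i = 98/3.
Total output Q = 196/3, so price P = 408 - 4·(196/3) = 440/3.

146.67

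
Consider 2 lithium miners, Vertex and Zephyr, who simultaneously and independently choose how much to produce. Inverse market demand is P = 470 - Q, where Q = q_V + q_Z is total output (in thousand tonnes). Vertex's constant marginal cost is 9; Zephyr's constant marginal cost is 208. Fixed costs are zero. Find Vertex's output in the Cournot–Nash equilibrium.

Vertex's profit: π_V = (470 - Q)q_V - (9q_V). Setting ∂π_V/∂q_V = 0: 461 - 2q_V - (q_Z) = 0.
Zephyr's profit: π_Z = (470 - Q)q_Z - (208q_Z). Setting ∂π_Z/∂q_Z = 0: 262 - 2q_Z - (q_V) = 0.
So q_V = (461 - q_Z)/2 and q_Z = (262 - q_V)/2.
Solving the pair: q_V = 220, q_Z = 21.

220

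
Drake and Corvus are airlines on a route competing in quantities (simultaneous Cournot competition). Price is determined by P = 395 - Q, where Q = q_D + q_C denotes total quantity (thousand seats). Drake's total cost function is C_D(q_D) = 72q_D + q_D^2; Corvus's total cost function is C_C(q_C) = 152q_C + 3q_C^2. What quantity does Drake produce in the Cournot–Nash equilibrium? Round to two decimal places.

75.52

Drake's profit: π_D = (395 - Q)q_D - (72q_D + q_D²). Setting ∂π_D/∂q_D = 0: 323 - 4q_D - (q_C) = 0.
Corvus's profit: π_C = (395 - Q)q_C - (152q_C + 3q_C²). Setting ∂π_C/∂q_C = 0: 243 - 8q_C - (q_D) = 0.
So q_D = (323 - q_C)/4 and q_C = (243 - q_D)/8.
Solving the pair: q_D = 75.5161, q_C = 649/31.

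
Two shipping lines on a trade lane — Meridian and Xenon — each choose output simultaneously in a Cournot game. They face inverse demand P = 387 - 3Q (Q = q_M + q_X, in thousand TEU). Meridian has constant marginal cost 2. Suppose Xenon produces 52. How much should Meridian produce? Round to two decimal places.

With the rival's output fixed at 52, Meridian's profit is π_M = (387 - 3·52 - 3q_M)q_M - (2q_M) = (231 - 3q_M)q_M - (2q_M).
∂π_M/∂q_M = 229 - 6q_M = 0, so q_M = 229/6.

38.17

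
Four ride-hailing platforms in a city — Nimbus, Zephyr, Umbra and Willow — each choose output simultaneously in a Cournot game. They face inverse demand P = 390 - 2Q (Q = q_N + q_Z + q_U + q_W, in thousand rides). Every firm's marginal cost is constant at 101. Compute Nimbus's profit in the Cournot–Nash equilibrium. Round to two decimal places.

1670.42

Each firm earns π_i = (390 - 2Q)q_i - 101q_i.
Setting ∂π_i/∂q_i = 0 with rivals' quantities fixed: 289 - 4q_i - 2·Σ_{j≠i} q_j = 0.
By symmetry each firm produces the same amount; substituting Σ_{j≠i} q_j = 3q_i yields q_i = 289/10.
Price P = 390 - 2·(578/5) = 794/5.
Nimbus's profit: (794/5 - 101)·(289/10) = 1670.4200.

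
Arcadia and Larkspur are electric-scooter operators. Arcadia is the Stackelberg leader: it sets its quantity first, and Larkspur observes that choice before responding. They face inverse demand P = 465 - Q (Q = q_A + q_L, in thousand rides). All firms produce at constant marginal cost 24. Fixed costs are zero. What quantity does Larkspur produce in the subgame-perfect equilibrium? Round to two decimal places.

110.25

Solve by backward induction. Given q_A, the follower Larkspur maximises π_L = (465 - q_A - q_L)q_L - 24q_L.
Setting the follower's marginal profit to zero, 441 - q_A - 2q_L = 0, i.e. q_L = (441 - q_A)/2.
The leader anticipates this reaction. Substituting into P = 465 - Q gives P = 489/2 - (1/2)q_A, so π_A = (489/2 - (1/2)q_A)q_A - 24q_A.
Leader FOC: 441/2 - q_A = 0, so q_A = 441/2.
Then q_L = (441 - 441/2)/2 = 441/4.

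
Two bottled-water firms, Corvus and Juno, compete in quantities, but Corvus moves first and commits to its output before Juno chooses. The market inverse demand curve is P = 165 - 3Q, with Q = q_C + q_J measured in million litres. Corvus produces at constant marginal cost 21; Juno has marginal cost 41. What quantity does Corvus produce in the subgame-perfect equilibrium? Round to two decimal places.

The follower Juno best-responds to any q_C: π_J = (165 - 3Q)q_J - 41q_J.
Follower FOC: 124 - 3q_C - 6q_J = 0, so q_J(q_C) = (124 - 3q_C)/6.
The leader anticipates this reaction. Substituting into P = 165 - 3Q gives P = 103 - (3/2)q_C, so π_C = (103 - (3/2)q_C)q_C - 21q_C.
Leader FOC: 82 - 3q_C = 0, so q_C = 82/3.
Then q_J = (124 - 3·(82/3))/6 = 7.

27.33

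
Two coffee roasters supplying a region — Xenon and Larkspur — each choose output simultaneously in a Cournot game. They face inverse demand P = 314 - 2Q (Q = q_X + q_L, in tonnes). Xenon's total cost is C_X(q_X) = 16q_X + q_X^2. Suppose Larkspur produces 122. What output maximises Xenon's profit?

9

With the rival's output fixed at 122, Xenon's profit is π_X = (314 - 2·122 - 2q_X)q_X - (16q_X + q_X²) = (70 - 2q_X)q_X - (16q_X + q_X²).
∂π_X/∂q_X = 54 - 6q_X = 0, so q_X = 9.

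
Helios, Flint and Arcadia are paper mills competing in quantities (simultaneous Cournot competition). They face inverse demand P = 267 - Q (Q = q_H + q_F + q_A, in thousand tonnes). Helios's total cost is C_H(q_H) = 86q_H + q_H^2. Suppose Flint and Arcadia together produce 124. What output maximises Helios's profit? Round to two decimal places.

With rivals' combined output fixed at 124, Helios's profit is π_H = (267 - 124 - q_H)q_H - (86q_H + q_H²) = (143 - q_H)q_H - (86q_H + q_H²).
∂π_H/∂q_H = 57 - 4q_H = 0, so q_H = 57/4.

14.25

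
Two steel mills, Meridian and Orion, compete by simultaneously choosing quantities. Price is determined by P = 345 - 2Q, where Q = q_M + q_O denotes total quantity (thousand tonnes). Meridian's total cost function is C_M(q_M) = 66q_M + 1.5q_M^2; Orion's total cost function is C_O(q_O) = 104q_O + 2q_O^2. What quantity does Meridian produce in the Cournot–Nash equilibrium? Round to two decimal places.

Meridian's profit: π_M = (345 - 2Q)q_M - (66q_M + (3/2)q_M²). Setting ∂π_M/∂q_M = 0: 279 - 7q_M - 2(q_O) = 0.
Orion's first-order condition: 241 - 8q_O - 2(q_M) = 0.
Best responses: q_M = (279 - 2q_O)/7, q_O = (241 - 2q_M)/8.
Solving the pair: q_M = 875/26, q_O = 1129/52.

33.65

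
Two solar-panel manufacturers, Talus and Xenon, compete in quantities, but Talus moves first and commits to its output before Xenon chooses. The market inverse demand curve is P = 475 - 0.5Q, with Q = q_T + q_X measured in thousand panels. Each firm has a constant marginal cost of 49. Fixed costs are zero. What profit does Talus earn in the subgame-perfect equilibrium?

45369

Solve by backward induction. Given q_T, the follower Xenon maximises π_X = (475 - (1/2)q_T - (1/2)q_X)q_X - 49q_X.
Follower FOC: 426 - (1/2)q_T - q_X = 0, so q_X(q_T) = (426 - (1/2)q_T).
The leader anticipates this reaction. Substituting into P = 475 - 0.5Q gives P = 262 - (1/4)q_T, so π_T = (262 - (1/4)q_T)q_T - 49q_T.
Leader FOC: 213 - (1/2)q_T = 0, so q_T = 426.
Then q_X = (426 - (1/2)·426) = 213.
Price P = 475 - (1/2)·639 = 311/2.
Talus's profit: (311/2 - 49)·426 = 45369.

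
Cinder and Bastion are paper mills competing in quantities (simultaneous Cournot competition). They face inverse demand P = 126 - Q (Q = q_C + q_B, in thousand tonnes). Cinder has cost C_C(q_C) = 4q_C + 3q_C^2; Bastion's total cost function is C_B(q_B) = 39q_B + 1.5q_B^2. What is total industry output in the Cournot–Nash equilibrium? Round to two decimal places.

Cinder's profit: π_C = (126 - Q)q_C - (4q_C + 3q_C²). Setting ∂π_C/∂q_C = 0: 122 - 8q_C - (q_B) = 0.
Bastion's profit: π_B = (126 - Q)q_B - (39q_B + (3/2)q_B²). Setting ∂π_B/∂q_B = 0: 87 - 5q_B - (q_C) = 0.
So q_C = (122 - q_B)/8 and q_B = (87 - q_C)/5.
Substituting one into the other gives q_C = 523/39 and q_B = 574/39.
Total output Q = 523/39 + 574/39 = 1097/39.

28.13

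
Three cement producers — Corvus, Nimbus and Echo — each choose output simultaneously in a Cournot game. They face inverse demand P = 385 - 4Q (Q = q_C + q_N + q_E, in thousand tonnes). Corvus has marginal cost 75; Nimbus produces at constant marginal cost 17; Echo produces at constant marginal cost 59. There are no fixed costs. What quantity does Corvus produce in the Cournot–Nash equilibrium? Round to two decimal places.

Corvus's profit: π_C = (385 - 4Q)q_C - (75q_C). Setting ∂π_C/∂q_C = 0: 310 - 8q_C - 4(q_N + q_E) = 0.
Nimbus's first-order condition: 368 - 8q_N - 4(q_C + q_E) = 0.
Echo's first-order condition: 326 - 8q_E - 4(q_C + q_N) = 0.
Adding the 3 first-order conditions: 1004 − 16Q = 0, so Q = 251/4.
Back-substituting: q_C = (310 − 251)/4 = 59/4, q_N = (368 − 251)/4 = 117/4, q_E = (326 − 251)/4 = 75/4.

14.75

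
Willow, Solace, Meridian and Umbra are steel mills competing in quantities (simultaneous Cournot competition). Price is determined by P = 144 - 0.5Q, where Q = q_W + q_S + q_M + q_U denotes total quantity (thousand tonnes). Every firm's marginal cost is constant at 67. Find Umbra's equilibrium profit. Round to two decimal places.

Each firm earns π_i = (144 - 0.5Q)q_i - 67q_i.
Setting ∂π_i/∂q_i = 0 with rivals' quantities fixed: 77 - q_i - (1/2)·Σ_{j≠i} q_j = 0.
By symmetry each firm produces the same amount; substituting Σ_{j≠i} q_j = 3q_i yields q_i = 77/(5/2) = 154/5.
Price P = 144 - (1/2)·(616/5) = 412/5.
Umbra's profit: (412/5 - 67)·(154/5) = 474.3200.

474.32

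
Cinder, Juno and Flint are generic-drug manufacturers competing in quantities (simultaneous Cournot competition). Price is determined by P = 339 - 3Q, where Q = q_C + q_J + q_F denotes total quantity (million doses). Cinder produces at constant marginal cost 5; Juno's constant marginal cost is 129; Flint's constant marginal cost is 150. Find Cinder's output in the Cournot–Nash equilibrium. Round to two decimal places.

Cinder's profit: π_C = (339 - 3Q)q_C - (5q_C). Setting ∂π_C/∂q_C = 0: 334 - 6q_C - 3(q_J + q_F) = 0.
Juno's first-order condition: 210 - 6q_J - 3(q_C + q_F) = 0.
Flint's first-order condition: 189 - 6q_F - 3(q_C + q_J) = 0.
Summing all 3 equations gives 733 − 12Q = 0, hence Q = 733/12.
Back-substituting: q_C = (334 − 733/4)/3 = 201/4, q_J = (210 − 733/4)/3 = 107/12, q_F = (189 − 733/4)/3 = 23/12.

50.25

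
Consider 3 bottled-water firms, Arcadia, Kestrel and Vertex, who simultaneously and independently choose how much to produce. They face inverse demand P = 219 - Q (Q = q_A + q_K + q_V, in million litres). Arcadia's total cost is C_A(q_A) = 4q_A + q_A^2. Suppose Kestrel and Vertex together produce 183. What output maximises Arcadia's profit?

With rivals' combined output fixed at 183, Arcadia's profit is π_A = (219 - 183 - q_A)q_A - (4q_A + q_A²) = (36 - q_A)q_A - (4q_A + q_A²).
∂π_A/∂q_A = 32 - 4q_A = 0, so q_A = 8.

8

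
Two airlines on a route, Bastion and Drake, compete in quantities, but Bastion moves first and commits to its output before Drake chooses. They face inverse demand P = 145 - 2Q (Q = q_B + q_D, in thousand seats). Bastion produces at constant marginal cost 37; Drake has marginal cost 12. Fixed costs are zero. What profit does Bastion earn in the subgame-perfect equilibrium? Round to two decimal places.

Solve by backward induction. Given q_B, the follower Drake maximises π_D = (145 - 2q_B - 2q_D)q_D - 12q_D.
Follower FOC: 133 - 2q_B - 4q_D = 0, so q_D(q_B) = (133 - 2q_B)/4.
The leader anticipates this reaction. Substituting into P = 145 - 2Q gives P = 157/2 - q_B, so π_B = (157/2 - q_B)q_B - 37q_B.
The leader's first-order condition 83/2 - 2q_B = 0 yields q_B = 83/4.
Then q_D = (133 - 2·(83/4))/4 = 183/8.
Price P = 145 - 2·(349/8) = 231/4.
Bastion's profit: (231/4 - 37)·(83/4) = 430.5625.

430.56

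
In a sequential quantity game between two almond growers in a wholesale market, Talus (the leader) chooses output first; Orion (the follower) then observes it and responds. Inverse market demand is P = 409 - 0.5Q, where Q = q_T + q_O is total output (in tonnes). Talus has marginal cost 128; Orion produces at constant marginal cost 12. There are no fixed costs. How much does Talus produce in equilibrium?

165

The follower Orion best-responds to any q_T: π_O = (409 - 0.5Q)q_O - 12q_O.
Follower FOC: 397 - (1/2)q_T - q_O = 0, so q_O(q_T) = (397 - (1/2)q_T).
The leader anticipates this reaction. Substituting into P = 409 - 0.5Q gives P = 421/2 - (1/4)q_T, so π_T = (421/2 - (1/4)q_T)q_T - 128q_T.
Leader FOC: 165/2 - (1/2)q_T = 0, so q_T = 165.
Then q_O = (397 - (1/2)·165) = 629/2.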